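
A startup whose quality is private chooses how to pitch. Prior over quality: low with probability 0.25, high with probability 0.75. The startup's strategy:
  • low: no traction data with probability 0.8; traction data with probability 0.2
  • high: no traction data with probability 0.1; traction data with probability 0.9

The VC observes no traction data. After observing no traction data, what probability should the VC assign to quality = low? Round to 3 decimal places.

0.727

Apply Bayes' rule using the sender's strategy as the likelihood.
P(no traction data) = 0.25·0.8 + 0.75·0.1 = 0.275
P(low | no traction data) = (0.25·0.8) / 0.275 = 0.2 / 0.275 = 0.727273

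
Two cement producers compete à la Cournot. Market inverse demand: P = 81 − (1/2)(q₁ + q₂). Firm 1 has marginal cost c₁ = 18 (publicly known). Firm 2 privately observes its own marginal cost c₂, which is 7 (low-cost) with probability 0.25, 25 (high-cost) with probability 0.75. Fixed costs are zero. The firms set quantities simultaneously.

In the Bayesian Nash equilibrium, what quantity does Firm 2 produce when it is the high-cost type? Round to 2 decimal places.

34.17

Type-c best response for Firm 2: q₂(c) = (81 − c) − q₁/2.
Firm 1 maximizes expected profit; its first-order condition is 81 − q₁ − (1/2)E[q₂] − 18 = 0.
Substituting E[q₂] and solving: E[c₂] = 20.5, so q₁ = (81 − 2·18 + 20.5)/(3/2) = 43.6667.
q₂(high-cost) = (81 − 25 − (1/2)·43.6667) = 34.1667.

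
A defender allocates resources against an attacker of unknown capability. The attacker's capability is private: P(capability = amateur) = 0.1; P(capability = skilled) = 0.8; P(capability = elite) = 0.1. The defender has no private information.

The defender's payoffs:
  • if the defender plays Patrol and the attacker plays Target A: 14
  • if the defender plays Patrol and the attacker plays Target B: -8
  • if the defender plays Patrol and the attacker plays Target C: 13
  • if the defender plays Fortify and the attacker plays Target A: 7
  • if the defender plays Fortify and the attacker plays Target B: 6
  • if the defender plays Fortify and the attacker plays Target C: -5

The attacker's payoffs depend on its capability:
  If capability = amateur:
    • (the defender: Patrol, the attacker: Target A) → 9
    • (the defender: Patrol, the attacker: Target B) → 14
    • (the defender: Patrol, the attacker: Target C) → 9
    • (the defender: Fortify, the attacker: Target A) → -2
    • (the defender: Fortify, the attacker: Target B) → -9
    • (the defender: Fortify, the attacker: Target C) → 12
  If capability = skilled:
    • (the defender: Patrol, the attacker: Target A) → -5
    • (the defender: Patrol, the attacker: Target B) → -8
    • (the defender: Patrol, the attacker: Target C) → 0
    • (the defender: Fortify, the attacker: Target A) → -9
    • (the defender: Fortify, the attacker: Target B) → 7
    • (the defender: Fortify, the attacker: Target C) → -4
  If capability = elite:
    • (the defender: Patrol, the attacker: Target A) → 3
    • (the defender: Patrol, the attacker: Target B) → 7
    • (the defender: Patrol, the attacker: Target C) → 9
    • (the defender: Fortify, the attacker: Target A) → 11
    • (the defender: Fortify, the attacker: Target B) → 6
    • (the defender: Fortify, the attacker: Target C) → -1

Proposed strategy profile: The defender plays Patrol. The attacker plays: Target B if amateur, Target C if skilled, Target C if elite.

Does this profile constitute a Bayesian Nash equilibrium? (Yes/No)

The defender plays Patrol: E[Patrol] = 0.1·(-8) + 0.8·(13) + 0.1·(13) = 10.9; E[Fortify] = -3.9. Best-responding. ✓
The attacker (capability amateur), facing Patrol: Target A gives 9, Target B gives 14, Target C gives 9. Proposed Target B is best. ✓
The attacker (capability skilled), facing Patrol: Target A gives -5, Target B gives -8, Target C gives 0. Proposed Target C is best. ✓
The attacker (capability elite), facing Patrol: Target A gives 3, Target B gives 7, Target C gives 9. Proposed Target C is best. ✓

Yes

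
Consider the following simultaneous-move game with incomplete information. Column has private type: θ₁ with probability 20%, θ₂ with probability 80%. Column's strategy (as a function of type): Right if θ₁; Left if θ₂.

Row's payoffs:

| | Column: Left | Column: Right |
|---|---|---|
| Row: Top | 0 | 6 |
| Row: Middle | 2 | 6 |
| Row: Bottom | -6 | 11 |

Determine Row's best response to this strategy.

E[Top] = 0.2·(6) + 0.8·(0) = 1.2
E[Middle] = 0.2·(6) + 0.8·(2) = 2.8
E[Bottom] = 0.2·(11) + 0.8·(-6) = -2.6
Best response: Middle (2.8 is the largest).

Middle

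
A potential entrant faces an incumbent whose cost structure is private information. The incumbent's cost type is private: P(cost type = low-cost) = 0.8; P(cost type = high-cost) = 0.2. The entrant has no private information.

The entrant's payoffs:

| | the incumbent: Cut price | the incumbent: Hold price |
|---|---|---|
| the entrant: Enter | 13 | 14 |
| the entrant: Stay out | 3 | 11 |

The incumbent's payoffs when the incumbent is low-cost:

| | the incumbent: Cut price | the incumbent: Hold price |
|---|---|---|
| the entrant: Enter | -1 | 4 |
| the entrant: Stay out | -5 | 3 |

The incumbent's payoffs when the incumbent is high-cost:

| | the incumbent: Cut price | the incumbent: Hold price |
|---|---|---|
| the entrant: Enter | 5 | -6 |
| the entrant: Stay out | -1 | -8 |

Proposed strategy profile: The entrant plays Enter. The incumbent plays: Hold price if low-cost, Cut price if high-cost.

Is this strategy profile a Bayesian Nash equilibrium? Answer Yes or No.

Yes

A profile is a BNE iff every type of every player is best-responding given beliefs about the other side.
The entrant plays Enter: E[Enter] = 0.8·(14) + 0.2·(13) = 13.8; E[Stay out] = 9.4. Best-responding. ✓
The incumbent (cost type low-cost), facing Enter: Cut price gives -1, Hold price gives 4. Proposed Hold price is best. ✓
The incumbent (cost type high-cost), facing Enter: Cut price gives 5, Hold price gives -6. Proposed Cut price is best. ✓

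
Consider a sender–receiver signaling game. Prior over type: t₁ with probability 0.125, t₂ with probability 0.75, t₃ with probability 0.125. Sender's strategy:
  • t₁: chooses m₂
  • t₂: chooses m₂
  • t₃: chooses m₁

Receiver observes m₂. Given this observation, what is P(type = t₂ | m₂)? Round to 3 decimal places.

P(m₂) = 0.125·1 + 0.75·1 + 0.125·0 = 0.875
P(t₂ | m₂) = (0.75·1) / 0.875 = 0.75 / 0.875 = 0.857143

0.857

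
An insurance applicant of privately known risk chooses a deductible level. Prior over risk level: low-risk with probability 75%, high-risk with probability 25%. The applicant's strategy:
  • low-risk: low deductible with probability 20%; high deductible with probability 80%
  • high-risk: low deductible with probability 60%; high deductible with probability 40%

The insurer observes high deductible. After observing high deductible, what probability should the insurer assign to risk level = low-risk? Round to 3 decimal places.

0.857

P(high deductible) = 0.75·0.8 + 0.25·0.4 = 0.7
P(low-risk | high deductible) = (0.75·0.8) / 0.7 = 0.6 / 0.7 = 0.857143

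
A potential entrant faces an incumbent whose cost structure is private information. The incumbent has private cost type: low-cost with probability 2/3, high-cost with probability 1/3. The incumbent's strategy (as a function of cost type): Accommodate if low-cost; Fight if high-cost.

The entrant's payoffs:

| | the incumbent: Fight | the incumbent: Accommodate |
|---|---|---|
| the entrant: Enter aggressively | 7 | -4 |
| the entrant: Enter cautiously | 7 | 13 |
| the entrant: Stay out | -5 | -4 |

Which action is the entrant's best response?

E[Enter aggressively] = 2/3·(-4) + 1/3·(7) = -1/3
E[Enter cautiously] = 2/3·(13) + 1/3·(7) = 11
E[Stay out] = 2/3·(-4) + 1/3·(-5) = -13/3
Best response: Enter cautiously (11 is the largest).

Enter cautiously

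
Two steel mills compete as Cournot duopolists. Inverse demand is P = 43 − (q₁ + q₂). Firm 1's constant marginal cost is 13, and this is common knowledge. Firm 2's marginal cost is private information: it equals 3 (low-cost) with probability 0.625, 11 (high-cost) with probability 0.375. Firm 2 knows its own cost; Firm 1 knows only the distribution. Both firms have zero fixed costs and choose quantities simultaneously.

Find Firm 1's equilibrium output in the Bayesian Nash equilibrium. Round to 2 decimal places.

Type-c best response for Firm 2: q₂(c) = (43 − c)/2 − q₁/2.
Firm 1 maximizes expected profit; its first-order condition is 43 − 2q₁ − E[q₂] − 13 = 0.
Substituting E[q₂] and solving: E[c₂] = 6, so q₁ = (43 − 2·13 + 6)/3 = 7.66667.

7.67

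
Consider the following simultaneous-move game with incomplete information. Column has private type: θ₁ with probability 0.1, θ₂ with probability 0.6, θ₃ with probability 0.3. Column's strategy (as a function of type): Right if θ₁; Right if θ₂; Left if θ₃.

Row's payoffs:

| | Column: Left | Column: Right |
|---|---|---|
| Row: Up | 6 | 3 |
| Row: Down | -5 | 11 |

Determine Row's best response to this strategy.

Down

Compute Row's expected payoff for each action, taking the expectation over Column's type.
E[Up] = 0.1·(3) + 0.6·(3) + 0.3·(6) = 3.9
E[Down] = 0.1·(11) + 0.6·(11) + 0.3·(-5) = 6.2
Best response: Down (6.2 is the largest).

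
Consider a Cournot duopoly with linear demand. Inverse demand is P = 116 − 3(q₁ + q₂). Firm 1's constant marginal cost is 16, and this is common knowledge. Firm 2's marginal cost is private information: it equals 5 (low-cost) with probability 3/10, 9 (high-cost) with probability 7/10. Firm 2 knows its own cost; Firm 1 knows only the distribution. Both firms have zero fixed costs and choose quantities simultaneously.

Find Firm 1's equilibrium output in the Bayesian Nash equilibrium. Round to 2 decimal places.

Type-c best response for Firm 2: q₂(c) = (116 − c)/6 − q₁/2.
Firm 1 maximizes expected profit; its first-order condition is 116 − 6q₁ − 3E[q₂] − 16 = 0.
Substituting E[q₂] and solving: E[c₂] = 7.8, so q₁ = (116 − 2·16 + 7.8)/9 = 10.2.

10.20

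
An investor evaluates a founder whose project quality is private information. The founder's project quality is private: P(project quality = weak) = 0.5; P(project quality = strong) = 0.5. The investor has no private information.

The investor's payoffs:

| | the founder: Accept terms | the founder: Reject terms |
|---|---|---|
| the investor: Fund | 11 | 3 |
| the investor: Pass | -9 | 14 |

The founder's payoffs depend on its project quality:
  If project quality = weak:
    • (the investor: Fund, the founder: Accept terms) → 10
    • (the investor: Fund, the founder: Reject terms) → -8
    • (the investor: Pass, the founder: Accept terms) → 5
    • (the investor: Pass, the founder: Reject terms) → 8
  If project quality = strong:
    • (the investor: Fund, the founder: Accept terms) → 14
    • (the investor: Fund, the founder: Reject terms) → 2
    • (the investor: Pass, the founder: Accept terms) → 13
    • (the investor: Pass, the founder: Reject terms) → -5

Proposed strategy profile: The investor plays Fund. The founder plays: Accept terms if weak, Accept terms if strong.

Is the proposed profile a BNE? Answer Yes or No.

A profile is a BNE iff every type of every player is best-responding given beliefs about the other side.
The investor plays Fund: E[Fund] = 0.5·(11) + 0.5·(11) = 11; E[Pass] = -9. Best-responding. ✓
The founder (project quality weak), facing Fund: Accept terms gives 10, Reject terms gives -8. Proposed Accept terms is best. ✓
The founder (project quality strong), facing Fund: Accept terms gives 14, Reject terms gives 2. Proposed Accept terms is best. ✓

Yes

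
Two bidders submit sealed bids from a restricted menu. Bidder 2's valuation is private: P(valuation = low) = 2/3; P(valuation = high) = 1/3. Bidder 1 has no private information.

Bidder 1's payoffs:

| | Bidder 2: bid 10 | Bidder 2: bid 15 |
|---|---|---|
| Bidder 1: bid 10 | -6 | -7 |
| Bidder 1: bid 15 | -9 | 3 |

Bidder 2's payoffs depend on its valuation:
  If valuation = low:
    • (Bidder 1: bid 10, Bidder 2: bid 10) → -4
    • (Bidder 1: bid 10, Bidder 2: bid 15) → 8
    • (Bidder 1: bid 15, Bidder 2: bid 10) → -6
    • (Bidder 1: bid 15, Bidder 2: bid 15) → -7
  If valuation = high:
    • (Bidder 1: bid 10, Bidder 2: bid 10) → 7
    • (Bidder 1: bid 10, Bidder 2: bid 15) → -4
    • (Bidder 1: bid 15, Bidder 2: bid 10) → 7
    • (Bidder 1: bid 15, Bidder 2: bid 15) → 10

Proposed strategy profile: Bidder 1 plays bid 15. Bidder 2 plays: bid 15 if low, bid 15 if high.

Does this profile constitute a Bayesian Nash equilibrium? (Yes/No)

Bidder 1 plays bid 15: E[bid 15] = 2/3·(3) + 1/3·(3) = 3; E[bid 10] = -7. Best-responding. ✓
Bidder 2 (valuation low), facing bid 15: bid 10 gives -6, bid 15 gives -7. Proposed bid 15 is not best — profitable deviation exists. ✗
Bidder 2 (valuation high), facing bid 15: bid 10 gives 7, bid 15 gives 10. Proposed bid 15 is best. ✓

No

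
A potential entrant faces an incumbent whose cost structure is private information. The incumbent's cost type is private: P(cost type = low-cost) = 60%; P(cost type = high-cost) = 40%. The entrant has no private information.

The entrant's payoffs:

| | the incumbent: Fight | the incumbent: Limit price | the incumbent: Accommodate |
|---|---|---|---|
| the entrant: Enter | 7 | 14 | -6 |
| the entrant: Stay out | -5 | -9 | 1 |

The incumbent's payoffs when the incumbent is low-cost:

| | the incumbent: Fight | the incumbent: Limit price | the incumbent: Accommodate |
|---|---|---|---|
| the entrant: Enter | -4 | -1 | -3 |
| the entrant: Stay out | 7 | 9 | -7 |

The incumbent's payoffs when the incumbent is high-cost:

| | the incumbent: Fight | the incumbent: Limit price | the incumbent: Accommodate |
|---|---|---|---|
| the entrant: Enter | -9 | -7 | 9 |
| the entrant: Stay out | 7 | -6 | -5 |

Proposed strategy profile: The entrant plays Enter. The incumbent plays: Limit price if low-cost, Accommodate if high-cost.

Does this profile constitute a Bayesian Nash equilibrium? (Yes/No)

The entrant plays Enter: E[Enter] = 0.6·(14) + 0.4·(-6) = 6; E[Stay out] = -5. Best-responding. ✓
The incumbent (cost type low-cost), facing Enter: Fight gives -4, Limit price gives -1, Accommodate gives -3. Proposed Limit price is best. ✓
The incumbent (cost type high-cost), facing Enter: Fight gives -9, Limit price gives -7, Accommodate gives 9. Proposed Accommodate is best. ✓

Yes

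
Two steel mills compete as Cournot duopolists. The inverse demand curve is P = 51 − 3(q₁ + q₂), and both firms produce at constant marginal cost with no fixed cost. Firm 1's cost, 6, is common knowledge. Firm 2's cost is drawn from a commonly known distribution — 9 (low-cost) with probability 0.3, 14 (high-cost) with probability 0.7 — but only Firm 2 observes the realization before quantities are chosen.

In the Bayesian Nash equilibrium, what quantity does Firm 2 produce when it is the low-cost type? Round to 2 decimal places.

4.14

Firm 2 with cost c maximizes (51 − 3(q₁+q₂) − c)·q₂, giving q₂(c) = (51 − c − 3q₁)/6.
E[c₂] = 0.3·9 + 0.7·14 = 12.5
Firm 1's FOC against E[q₂] yields q₁ = (51 − 2·6 + E[c₂])/9 = (51 − 12 + 12.5)/9 = 5.72222.
q₂(low-cost) = (51 − 9 − 3·5.72222)/6 = 4.13889.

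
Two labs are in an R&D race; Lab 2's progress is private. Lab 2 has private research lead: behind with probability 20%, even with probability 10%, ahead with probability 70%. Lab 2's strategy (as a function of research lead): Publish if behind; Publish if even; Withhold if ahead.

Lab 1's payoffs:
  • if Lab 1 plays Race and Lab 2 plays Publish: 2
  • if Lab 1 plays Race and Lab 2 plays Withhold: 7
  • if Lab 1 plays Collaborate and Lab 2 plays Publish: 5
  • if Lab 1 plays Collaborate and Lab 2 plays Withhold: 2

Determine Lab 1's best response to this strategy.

Compute Lab 1's expected payoff for each action, taking the expectation over Lab 2's type.
E[Race] = 0.2·(2) + 0.1·(2) + 0.7·(7) = 5.5
E[Collaborate] = 0.2·(5) + 0.1·(5) + 0.7·(2) = 2.9
Best response: Race (5.5 is the largest).

Race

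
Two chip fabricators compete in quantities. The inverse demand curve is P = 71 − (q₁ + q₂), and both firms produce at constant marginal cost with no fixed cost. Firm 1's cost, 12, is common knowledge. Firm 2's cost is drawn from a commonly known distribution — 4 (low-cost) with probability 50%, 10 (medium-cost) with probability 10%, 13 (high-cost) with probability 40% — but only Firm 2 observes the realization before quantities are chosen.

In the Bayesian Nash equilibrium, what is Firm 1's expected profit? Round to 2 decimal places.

338.56

Each type of Firm 2 best-responds to q₁; Firm 1 best-responds to the expected q₂ over Firm 2's types.
Firm 2 with cost c maximizes (71 − (q₁+q₂) − c)·q₂, giving q₂(c) = (71 − c − q₁)/2.
E[c₂] = 0.5·4 + 0.1·10 + 0.4·13 = 8.2
Firm 1's FOC against E[q₂] yields q₁ = (71 − 2·12 + E[c₂])/3 = (71 − 24 + 8.2)/3 = 18.4.
E[P] = 71 − (q₁ + E[q₂]) = 30.4; Firm 1's expected profit = (E[P] − 12)·q₁ = (30.4 − 12)·18.4 = 338.56.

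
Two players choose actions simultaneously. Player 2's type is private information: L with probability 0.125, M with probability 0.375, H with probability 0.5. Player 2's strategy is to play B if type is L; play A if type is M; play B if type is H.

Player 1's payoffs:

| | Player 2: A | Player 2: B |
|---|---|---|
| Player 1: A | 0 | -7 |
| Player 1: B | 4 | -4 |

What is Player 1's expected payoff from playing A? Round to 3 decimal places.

Take the expectation over Player 2's type, weighting each type's action by its prior probability.
E[A] = 0.125·(-7) + 0.375·0 + 0.5·(-7) = (-0.875) + 0 + (-3.5) = -4.375

-4.375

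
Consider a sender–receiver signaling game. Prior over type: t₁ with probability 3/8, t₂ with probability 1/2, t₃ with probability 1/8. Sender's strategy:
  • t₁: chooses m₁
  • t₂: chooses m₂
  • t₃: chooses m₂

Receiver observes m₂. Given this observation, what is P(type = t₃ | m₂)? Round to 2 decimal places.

0.20

P(m₂) = (3/8)·0 + (1/2)·1 + (1/8)·1 = 5/8
P(t₃ | m₂) = ((1/8)·1) / (5/8) = (1/8) / (5/8) = 1/5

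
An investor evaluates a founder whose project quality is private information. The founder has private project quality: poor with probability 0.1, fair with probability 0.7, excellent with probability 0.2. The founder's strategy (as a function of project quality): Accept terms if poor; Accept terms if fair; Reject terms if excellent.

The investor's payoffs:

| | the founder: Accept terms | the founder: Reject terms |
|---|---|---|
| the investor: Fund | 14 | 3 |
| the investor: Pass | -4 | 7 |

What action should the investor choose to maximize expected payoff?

Fund

E[Fund] = 0.1·(14) + 0.7·(14) + 0.2·(3) = 11.8
E[Pass] = 0.1·(-4) + 0.7·(-4) + 0.2·(7) = -1.8
Best response: Fund (11.8 is the largest).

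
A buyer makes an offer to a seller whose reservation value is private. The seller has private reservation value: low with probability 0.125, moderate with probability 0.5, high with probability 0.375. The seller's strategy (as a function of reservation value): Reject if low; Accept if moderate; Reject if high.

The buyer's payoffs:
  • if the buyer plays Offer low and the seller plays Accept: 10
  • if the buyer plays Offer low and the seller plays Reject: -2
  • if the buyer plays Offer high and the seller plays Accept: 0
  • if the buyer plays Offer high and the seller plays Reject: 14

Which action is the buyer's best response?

Offer high

E[Offer low] = 0.125·(-2) + 0.5·(10) + 0.375·(-2) = 4
E[Offer high] = 0.125·(14) + 0.5·(0) + 0.375·(14) = 7
Best response: Offer high (7 is the largest).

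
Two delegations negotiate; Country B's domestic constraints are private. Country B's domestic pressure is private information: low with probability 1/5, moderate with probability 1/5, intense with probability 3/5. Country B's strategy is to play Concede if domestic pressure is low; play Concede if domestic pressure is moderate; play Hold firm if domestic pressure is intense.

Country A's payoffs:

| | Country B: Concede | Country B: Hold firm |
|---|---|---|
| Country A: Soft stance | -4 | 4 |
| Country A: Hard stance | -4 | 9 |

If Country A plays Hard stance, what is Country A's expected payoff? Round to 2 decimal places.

3.80

Take the expectation over Country B's domestic pressure, weighting each type's action by its prior probability.
E[Hard stance] = 1/5·(-4) + 1/5·(-4) + 3/5·9 = (-4/5) + (-4/5) + 27/5 = 19/5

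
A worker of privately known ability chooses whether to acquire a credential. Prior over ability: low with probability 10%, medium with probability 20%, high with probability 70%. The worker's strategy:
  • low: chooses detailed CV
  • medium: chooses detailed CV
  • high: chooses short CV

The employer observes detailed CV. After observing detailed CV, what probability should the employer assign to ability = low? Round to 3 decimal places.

P(detailed CV) = 0.1·1 + 0.2·1 + 0.7·0 = 0.3
P(low | detailed CV) = (0.1·1) / 0.3 = 0.1 / 0.3 = 0.333333

0.333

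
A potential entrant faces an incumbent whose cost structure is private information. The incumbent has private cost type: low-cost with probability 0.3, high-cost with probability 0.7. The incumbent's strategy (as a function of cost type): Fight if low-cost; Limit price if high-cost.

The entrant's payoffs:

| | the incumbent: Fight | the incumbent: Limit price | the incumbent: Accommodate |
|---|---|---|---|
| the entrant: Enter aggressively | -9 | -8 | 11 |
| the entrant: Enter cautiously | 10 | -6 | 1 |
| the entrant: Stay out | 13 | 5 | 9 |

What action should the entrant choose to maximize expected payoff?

E[Enter aggressively] = 0.3·(-9) + 0.7·(-8) = -8.3
E[Enter cautiously] = 0.3·(10) + 0.7·(-6) = -1.2
E[Stay out] = 0.3·(13) + 0.7·(5) = 7.4
Best response: Stay out (7.4 is the largest).

Stay out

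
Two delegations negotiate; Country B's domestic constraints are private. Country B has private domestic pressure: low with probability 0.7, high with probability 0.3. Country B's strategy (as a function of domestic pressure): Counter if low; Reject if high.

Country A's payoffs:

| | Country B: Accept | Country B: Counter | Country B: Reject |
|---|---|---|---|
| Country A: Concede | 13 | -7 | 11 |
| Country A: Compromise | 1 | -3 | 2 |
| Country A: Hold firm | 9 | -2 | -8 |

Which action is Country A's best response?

Compromise

Compute Country A's expected payoff for each action, taking the expectation over Country B's type.
E[Concede] = 0.7·(-7) + 0.3·(11) = -1.6
E[Compromise] = 0.7·(-3) + 0.3·(2) = -1.5
E[Hold firm] = 0.7·(-2) + 0.3·(-8) = -3.8
Best response: Compromise (-1.5 is the largest).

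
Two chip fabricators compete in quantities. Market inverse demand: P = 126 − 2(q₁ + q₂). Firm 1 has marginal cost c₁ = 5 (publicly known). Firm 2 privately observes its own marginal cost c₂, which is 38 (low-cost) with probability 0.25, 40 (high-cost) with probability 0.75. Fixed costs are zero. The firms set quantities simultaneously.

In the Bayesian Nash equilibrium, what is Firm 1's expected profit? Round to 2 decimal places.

1343.35

Type-c best response for Firm 2: q₂(c) = (126 − c)/4 − q₁/2.
Firm 1 maximizes expected profit; its first-order condition is 126 − 4q₁ − 2E[q₂] − 5 = 0.
Substituting E[q₂] and solving: E[c₂] = 39.5, so q₁ = (126 − 2·5 + 39.5)/6 = 25.9167.
E[P] = 126 − 2·(q₁ + E[q₂]) = 56.8333; Firm 1's expected profit = (E[P] − 5)·q₁ = (56.8333 − 5)·25.9167 = 1343.35.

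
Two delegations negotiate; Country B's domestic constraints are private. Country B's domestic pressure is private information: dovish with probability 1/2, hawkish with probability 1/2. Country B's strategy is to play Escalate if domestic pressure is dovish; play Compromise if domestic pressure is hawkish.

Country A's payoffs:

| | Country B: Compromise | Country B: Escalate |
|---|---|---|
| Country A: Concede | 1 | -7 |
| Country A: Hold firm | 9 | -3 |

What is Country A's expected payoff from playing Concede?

E[Concede] = 1/2·(-7) + 1/2·1 = (-7/2) + 1/2 = -3

-3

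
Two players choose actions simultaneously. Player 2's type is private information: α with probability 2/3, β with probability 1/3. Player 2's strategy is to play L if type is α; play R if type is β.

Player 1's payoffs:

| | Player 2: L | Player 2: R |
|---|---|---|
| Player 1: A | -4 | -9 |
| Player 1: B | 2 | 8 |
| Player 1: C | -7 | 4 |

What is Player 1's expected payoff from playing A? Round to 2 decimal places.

-5.67

E[A] = 2/3·(-4) + 1/3·(-9) = (-8/3) + (-3) = -17/3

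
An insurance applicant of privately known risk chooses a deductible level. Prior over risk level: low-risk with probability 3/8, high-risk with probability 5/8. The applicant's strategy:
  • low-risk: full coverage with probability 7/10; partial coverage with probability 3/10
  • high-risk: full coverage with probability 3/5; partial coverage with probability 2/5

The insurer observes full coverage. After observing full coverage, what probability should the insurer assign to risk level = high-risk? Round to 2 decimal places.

Apply Bayes' rule using the sender's strategy as the likelihood.
P(full coverage) = (3/8)·(7/10) + (5/8)·(3/5) = 51/80
P(high-risk | full coverage) = ((5/8)·(3/5)) / (51/80) = (3/8) / (51/80) = 10/17

0.59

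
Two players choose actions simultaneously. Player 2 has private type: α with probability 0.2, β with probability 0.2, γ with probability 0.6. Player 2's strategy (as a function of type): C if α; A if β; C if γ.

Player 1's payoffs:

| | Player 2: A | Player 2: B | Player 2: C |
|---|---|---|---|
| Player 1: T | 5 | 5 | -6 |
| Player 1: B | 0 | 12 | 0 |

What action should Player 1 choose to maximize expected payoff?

B

E[T] = 0.2·(-6) + 0.2·(5) + 0.6·(-6) = -3.8
E[B] = 0.2·(0) + 0.2·(0) + 0.6·(0) = 0
Best response: B (0 is the largest).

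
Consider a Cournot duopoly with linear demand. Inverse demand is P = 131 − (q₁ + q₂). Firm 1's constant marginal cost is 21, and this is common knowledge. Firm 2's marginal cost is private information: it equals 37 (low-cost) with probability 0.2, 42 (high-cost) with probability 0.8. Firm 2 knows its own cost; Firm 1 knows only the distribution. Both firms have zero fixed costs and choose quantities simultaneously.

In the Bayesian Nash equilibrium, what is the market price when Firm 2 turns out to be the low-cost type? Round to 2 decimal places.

Type-c best response for Firm 2: q₂(c) = (131 − c)/2 − q₁/2.
Firm 1 maximizes expected profit; its first-order condition is 131 − 2q₁ − E[q₂] − 21 = 0.
Substituting E[q₂] and solving: E[c₂] = 41, so q₁ = (131 − 2·21 + 41)/3 = 43.3333.
q₂(low-cost) = 25.3333, so P = 131 − (43.3333 + 25.3333) = 62.3333.

62.33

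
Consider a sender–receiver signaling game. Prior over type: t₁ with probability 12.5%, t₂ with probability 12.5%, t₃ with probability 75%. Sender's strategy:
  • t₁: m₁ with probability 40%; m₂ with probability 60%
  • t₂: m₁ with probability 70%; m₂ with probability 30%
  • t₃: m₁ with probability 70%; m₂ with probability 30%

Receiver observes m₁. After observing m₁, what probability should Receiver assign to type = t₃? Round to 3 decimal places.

P(m₁) = 0.125·0.4 + 0.125·0.7 + 0.75·0.7 = 0.6625
P(t₃ | m₁) = (0.75·0.7) / 0.6625 = 0.525 / 0.6625 = 0.792453

0.792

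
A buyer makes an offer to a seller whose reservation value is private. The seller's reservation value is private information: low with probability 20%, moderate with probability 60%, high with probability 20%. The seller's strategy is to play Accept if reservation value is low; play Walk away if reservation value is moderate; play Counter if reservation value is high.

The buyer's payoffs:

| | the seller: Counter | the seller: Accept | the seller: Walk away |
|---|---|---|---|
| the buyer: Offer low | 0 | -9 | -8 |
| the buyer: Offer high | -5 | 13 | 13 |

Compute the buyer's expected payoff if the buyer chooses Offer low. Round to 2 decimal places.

-6.60

E[Offer low] = 0.2·(-9) + 0.6·(-8) + 0.2·0 = (-1.8) + (-4.8) + 0 = -6.6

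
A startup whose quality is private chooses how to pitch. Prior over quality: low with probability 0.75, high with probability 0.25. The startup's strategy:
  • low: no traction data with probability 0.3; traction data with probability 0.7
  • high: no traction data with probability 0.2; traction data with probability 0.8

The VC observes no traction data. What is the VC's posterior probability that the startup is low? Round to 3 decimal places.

0.818

P(no traction data) = 0.75·0.3 + 0.25·0.2 = 0.275
P(low | no traction data) = (0.75·0.3) / 0.275 = 0.225 / 0.275 = 0.818182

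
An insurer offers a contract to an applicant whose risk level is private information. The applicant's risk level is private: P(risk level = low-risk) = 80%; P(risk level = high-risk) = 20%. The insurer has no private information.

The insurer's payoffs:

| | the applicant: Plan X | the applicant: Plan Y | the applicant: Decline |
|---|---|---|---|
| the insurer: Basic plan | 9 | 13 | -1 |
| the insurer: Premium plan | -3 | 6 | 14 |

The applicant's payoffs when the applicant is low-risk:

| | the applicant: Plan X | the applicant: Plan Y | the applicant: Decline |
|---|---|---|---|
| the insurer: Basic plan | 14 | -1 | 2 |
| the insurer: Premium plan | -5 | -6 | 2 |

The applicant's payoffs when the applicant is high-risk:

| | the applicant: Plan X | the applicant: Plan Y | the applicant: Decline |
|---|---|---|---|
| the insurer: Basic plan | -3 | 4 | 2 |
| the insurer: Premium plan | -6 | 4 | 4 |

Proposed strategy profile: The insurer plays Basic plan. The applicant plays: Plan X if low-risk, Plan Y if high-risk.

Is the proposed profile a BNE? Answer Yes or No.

Yes

The insurer plays Basic plan: E[Basic plan] = 0.8·(9) + 0.2·(13) = 9.8; E[Premium plan] = -1.2. Best-responding. ✓
The applicant (risk level low-risk), facing Basic plan: Plan X gives 14, Plan Y gives -1, Decline gives 2. Proposed Plan X is best. ✓
The applicant (risk level high-risk), facing Basic plan: Plan X gives -3, Plan Y gives 4, Decline gives 2. Proposed Plan Y is best. ✓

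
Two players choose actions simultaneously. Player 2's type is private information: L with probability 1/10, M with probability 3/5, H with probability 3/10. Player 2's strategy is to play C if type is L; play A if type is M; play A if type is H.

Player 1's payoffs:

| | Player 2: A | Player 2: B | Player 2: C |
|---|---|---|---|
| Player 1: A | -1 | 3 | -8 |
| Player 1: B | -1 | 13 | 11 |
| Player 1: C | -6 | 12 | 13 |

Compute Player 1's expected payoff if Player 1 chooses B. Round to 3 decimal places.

0.200

E[B] = 1/10·11 + 3/5·(-1) + 3/10·(-1) = 11/10 + (-3/5) + (-3/10) = 1/5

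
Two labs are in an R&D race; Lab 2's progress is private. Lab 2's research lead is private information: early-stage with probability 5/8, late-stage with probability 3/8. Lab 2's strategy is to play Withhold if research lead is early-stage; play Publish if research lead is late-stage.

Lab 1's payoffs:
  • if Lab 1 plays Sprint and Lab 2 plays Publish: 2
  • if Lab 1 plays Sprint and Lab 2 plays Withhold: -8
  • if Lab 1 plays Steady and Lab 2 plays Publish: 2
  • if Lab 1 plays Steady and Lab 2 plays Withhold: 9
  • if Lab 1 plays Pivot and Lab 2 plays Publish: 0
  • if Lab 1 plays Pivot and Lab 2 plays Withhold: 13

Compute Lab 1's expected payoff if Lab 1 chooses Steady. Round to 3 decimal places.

6.375

E[Steady] = 5/8·9 + 3/8·2 = 45/8 + 3/4 = 51/8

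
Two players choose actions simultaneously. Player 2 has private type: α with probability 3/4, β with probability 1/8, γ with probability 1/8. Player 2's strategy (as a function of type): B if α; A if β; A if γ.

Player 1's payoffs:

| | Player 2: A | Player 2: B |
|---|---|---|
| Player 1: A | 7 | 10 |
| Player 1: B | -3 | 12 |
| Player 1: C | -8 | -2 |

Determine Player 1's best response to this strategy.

E[A] = 3/4·(10) + 1/8·(7) + 1/8·(7) = 37/4
E[B] = 3/4·(12) + 1/8·(-3) + 1/8·(-3) = 33/4
E[C] = 3/4·(-2) + 1/8·(-8) + 1/8·(-8) = -7/2
Best response: A (37/4 is the largest).

A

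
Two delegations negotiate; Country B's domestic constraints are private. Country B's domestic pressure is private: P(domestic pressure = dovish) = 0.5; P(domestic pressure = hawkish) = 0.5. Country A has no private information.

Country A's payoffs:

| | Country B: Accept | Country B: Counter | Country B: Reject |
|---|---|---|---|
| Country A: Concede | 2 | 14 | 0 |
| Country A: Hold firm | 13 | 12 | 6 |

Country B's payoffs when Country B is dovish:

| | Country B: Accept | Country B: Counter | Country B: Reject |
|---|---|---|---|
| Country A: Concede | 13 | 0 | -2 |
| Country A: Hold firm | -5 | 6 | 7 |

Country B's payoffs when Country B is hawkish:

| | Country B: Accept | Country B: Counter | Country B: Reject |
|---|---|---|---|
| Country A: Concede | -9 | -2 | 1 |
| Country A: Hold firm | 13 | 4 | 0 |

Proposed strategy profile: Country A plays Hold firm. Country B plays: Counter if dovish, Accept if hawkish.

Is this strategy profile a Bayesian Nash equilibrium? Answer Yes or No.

No

A profile is a BNE iff every type of every player is best-responding given beliefs about the other side.
Country A plays Hold firm: E[Hold firm] = 0.5·(12) + 0.5·(13) = 12.5; E[Concede] = 8. Best-responding. ✓
Country B (domestic pressure dovish), facing Hold firm: Accept gives -5, Counter gives 6, Reject gives 7. Proposed Counter is not best — profitable deviation exists. ✗
Country B (domestic pressure hawkish), facing Hold firm: Accept gives 13, Counter gives 4, Reject gives 0. Proposed Accept is best. ✓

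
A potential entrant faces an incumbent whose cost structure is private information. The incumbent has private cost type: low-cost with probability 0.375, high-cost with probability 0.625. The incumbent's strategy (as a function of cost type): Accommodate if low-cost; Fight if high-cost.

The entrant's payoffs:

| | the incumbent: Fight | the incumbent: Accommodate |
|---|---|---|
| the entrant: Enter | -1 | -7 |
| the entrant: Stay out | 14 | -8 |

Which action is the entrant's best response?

E[Enter] = 0.375·(-7) + 0.625·(-1) = -3.25
E[Stay out] = 0.375·(-8) + 0.625·(14) = 5.75
Best response: Stay out (5.75 is the largest).

Stay out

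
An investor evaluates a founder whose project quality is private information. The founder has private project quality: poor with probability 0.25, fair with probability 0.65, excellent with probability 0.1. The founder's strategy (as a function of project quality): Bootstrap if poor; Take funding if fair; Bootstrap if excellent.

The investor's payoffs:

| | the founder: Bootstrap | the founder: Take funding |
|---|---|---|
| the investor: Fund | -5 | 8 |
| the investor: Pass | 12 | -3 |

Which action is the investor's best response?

E[Fund] = 0.25·(-5) + 0.65·(8) + 0.1·(-5) = 3.45
E[Pass] = 0.25·(12) + 0.65·(-3) + 0.1·(12) = 2.25
Best response: Fund (3.45 is the largest).

Fund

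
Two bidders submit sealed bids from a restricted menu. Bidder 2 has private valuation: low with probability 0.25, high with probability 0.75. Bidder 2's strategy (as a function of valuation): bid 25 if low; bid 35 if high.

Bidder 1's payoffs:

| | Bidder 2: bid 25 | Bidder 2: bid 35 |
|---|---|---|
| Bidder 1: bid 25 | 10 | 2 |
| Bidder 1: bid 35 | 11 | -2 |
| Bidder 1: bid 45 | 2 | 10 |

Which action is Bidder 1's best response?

bid 45

Compute Bidder 1's expected payoff for each action, taking the expectation over Bidder 2's type.
E[bid 25] = 0.25·(10) + 0.75·(2) = 4
E[bid 35] = 0.25·(11) + 0.75·(-2) = 1.25
E[bid 45] = 0.25·(2) + 0.75·(10) = 8
Best response: bid 45 (8 is the largest).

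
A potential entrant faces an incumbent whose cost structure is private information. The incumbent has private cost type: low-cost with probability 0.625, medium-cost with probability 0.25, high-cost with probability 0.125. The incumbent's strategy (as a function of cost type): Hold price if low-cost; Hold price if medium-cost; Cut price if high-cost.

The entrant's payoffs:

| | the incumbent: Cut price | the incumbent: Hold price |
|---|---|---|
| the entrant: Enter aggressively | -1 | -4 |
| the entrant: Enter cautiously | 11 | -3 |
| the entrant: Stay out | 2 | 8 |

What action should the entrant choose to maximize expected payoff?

Stay out

E[Enter aggressively] = 0.625·(-4) + 0.25·(-4) + 0.125·(-1) = -3.625
E[Enter cautiously] = 0.625·(-3) + 0.25·(-3) + 0.125·(11) = -1.25
E[Stay out] = 0.625·(8) + 0.25·(8) + 0.125·(2) = 7.25
Best response: Stay out (7.25 is the largest).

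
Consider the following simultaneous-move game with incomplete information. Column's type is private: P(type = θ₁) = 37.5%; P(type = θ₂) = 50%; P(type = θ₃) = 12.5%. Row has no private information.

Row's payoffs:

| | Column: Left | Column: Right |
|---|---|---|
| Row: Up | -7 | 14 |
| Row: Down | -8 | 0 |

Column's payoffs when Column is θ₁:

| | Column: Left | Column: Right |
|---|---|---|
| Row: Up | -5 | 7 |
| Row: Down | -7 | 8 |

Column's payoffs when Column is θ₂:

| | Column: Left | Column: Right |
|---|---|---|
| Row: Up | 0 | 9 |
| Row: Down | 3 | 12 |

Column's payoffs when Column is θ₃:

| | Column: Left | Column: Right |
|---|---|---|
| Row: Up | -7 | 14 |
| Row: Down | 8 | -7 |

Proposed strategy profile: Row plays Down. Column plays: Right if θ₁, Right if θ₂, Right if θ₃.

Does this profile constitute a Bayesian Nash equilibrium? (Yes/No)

No

Row plays Down: E[Down] = 0.375·(0) + 0.5·(0) + 0.125·(0) = 0; E[Up] = 14. Not best-responding. ✗
Column (type θ₁), facing Down: Left gives -7, Right gives 8. Proposed Right is best. ✓
Column (type θ₂), facing Down: Left gives 3, Right gives 12. Proposed Right is best. ✓
Column (type θ₃), facing Down: Left gives 8, Right gives -7. Proposed Right is not best — profitable deviation exists. ✗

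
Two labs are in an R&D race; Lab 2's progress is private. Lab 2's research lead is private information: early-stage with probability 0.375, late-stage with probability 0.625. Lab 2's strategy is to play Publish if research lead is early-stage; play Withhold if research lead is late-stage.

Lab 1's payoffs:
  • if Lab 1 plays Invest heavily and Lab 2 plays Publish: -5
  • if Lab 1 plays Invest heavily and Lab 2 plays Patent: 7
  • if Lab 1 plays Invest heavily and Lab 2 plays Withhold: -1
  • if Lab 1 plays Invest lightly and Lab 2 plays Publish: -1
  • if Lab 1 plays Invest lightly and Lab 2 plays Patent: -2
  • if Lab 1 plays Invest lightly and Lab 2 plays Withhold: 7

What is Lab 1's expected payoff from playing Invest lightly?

Take the expectation over Lab 2's research lead, weighting each type's action by its prior probability.
E[Invest lightly] = 0.375·(-1) + 0.625·7 = (-0.375) + 4.375 = 4

4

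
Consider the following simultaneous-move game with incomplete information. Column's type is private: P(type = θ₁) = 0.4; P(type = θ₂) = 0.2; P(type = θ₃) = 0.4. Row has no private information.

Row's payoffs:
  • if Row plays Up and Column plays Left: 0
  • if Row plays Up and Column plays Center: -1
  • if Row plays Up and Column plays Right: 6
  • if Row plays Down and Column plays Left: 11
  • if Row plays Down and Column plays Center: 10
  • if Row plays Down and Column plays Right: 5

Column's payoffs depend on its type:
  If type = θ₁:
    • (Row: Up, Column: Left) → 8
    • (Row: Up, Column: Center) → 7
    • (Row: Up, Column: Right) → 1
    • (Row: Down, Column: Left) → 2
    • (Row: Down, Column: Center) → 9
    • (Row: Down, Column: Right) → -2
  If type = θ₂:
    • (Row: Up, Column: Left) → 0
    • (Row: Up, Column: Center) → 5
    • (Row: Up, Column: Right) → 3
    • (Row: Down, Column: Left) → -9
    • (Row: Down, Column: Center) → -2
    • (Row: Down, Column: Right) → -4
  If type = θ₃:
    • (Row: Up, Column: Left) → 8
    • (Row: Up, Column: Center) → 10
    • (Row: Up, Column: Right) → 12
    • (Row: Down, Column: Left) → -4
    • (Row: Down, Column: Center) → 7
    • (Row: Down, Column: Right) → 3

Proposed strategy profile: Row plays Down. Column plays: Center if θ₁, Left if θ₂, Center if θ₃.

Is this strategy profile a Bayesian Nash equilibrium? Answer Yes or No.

No

Row plays Down: E[Down] = 0.4·(10) + 0.2·(11) + 0.4·(10) = 10.2; E[Up] = -0.8. Best-responding. ✓
Column (type θ₁), facing Down: Left gives 2, Center gives 9, Right gives -2. Proposed Center is best. ✓
Column (type θ₂), facing Down: Left gives -9, Center gives -2, Right gives -4. Proposed Left is not best — profitable deviation exists. ✗
Column (type θ₃), facing Down: Left gives -4, Center gives 7, Right gives 3. Proposed Center is best. ✓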